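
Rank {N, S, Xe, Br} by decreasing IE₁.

N, Xe, Br, S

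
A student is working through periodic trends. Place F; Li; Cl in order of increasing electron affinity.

EA tends to increase across a period and decrease down a group, though the pattern is less regular than for IE or radius.
Here both period and group differ, so the two effects have to be weighed against each other.
F > Li: both are in period 2; the period trend gives F the larger value.
Cl > F: this pair runs against the simple trend — see the exception note.
Note the exception: Cl has a higher electron affinity than F, contrary to the simple trend — F's small 2p subshell makes the incoming electron feel strong e⁻–e⁻ repulsion, so Cl actually releases more energy on gaining an electron.
Tabulated electron affinity (kJ/mol): Li 60, F 328, Cl 349.
So from lowest to highest: Li < F < Cl.

Li < F < Cl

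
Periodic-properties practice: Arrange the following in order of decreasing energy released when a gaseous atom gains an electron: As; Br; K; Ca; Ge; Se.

Atoms with high Z_eff and room in the valence shell (especially the halogens) have the most exothermic electron affinities.
All lie in period 4; the across-period trend (electron affinity increases left to right) applies, with the exception below.
Note the exception: K has a higher electron affinity than Ca, contrary to the simple trend — adding an electron to Ca (ns²) has to open a new, higher-energy np subshell, which is unfavourable.
Note the exception: Ge has a higher electron affinity than As, contrary to the simple trend — adding an electron to As's half-filled 4p³ is unfavourable, so Ge (4p²) has the more exothermic EA.
Approximate values (kJ/mol): K 48, Ca 2, Ge 119, As 78, Se 195, Br 325.
So from highest to lowest: Br > Se > Ge > As > K > Ca.

Br, Se, Ge, As, K, Ca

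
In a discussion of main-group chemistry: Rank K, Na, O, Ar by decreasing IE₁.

Ar, O, Na, K

First ionization energy rises across a period (greater Z_eff holds electrons more tightly) and falls down a group (valence electrons are farther from the nucleus).
Here both period and group differ, so the two effects have to be weighed against each other.
Na > K: they share group 1; the group trend gives Na the larger value.
O > Na: relative to Na, both the across-period and down-group shifts push O's first ionization energy up.
Ar > O: the two effects oppose for this pair; the across-period effect wins (1521 vs 1314 kJ/mol).
Tabulated first ionization energy (kJ/mol): O 1314, Na 496, Ar 1521, K 419.
So from highest to lowest: Ar > O > Na > K.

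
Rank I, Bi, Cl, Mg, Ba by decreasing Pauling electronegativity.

Cl, I, Bi, Mg, Ba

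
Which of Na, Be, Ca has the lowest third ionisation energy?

Ca

IE_3 is the cost of taking one more electron from the +2 cation: Na²⁺ is already 1 electron into the core; Be²⁺ is the bare [He] core; Ca²⁺ is the bare [Ar] core.
All of these are removing an electron from a noble-gas core or deeper; the smaller core (lower principal quantum number) is held far more tightly, and within a period the higher nuclear charge binds the same core more tightly.
The numbers (kJ/mol): Na 6910, Be 14849, Ca 4912.
Putting it together, IE_3: Ca < Na < Be.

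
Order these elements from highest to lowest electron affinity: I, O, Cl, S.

Cl, I, S, O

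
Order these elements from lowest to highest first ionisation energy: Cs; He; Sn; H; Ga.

Across a period the outer electron is held more tightly (higher IE₁); down a group it sits in a higher shell, more shielded, and comes off more easily.
Here both period and group differ, so the two effects have to be weighed against each other.
Ga > Cs: relative to Cs, both the across-period and down-group shifts push Ga's first ionization energy up.
Sn > Ga: the two effects oppose for this pair; the across-period effect wins (709 vs 579 kJ/mol).
H > Sn: period and group pull opposite ways; the down-group shift dominates (1312 vs 709 kJ/mol).
He > H: both are in period 1; the period trend gives He the larger value.
For reference (kJ/mol): H 1312, He 2372, Ga 579, Sn 709, Cs 376.
So from lowest to highest: Cs < Ga < Sn < H < He.

Cs, Ga, Sn, H, He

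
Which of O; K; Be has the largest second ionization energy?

The second ionization energy removes an electron from the +1 ion. For each element: O⁺ still has 5 valence electrons; K⁺ is the bare [Ar] core; Be⁺ still has 1 valence electron.
Usually core removal costs more than valence removal, but here the competition is close: a tightly held n=2 valence electron can cost more to remove than an n=3 core electron, so the actual values have to decide it.
Valence configurations: O⁺ [He]2s²2p³, Be⁺ [He]2s¹.
The numbers (kJ/mol): O 3388, K 3052, Be 1757.
So the second ionization energies run Be < K < O.

O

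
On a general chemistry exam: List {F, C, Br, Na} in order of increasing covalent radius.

C is in period 2, group 14; F is in period 2, group 17; Na is in period 3, group 1; Br is in period 4, group 17.
Moving right in a period, electrons are added to the same shell under a stronger nuclear pull, so atoms get smaller; moving down, a new shell is opened and atoms get larger.
These span different periods and groups, so the two trends combine.
C > F: C lies to the left of F in period 2, so the across-period effect alone puts C larger.
Br > C: period and group pull opposite ways; the down-group shift dominates (114 vs 75 pm).
Na > Br: period and group pull opposite ways; the across-period shift dominates (155 vs 114 pm).
Approximate values (pm): C 75, F 64, Na 155, Br 114.
So from smallest to largest: F < C < Br < Na.

F < C < Br < Na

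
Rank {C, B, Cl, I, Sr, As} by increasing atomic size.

C, B, Cl, As, I, Sr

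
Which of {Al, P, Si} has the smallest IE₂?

Si

After 1 electron has been removed, what remains? Al⁺ still has 2 valence electrons; P⁺ still has 4 valence electrons; Si⁺ still has 3 valence electrons.
All are still removing valence electrons, so compare the +1 ions as you would atoms: IE_2 generally rises across a period (higher Z_eff) and falls down a group (larger shell), subject to the usual subshell exceptions.
Valence configurations: Al⁺ [Ne]3s², P⁺ [Ne]3s²3p², Si⁺ [Ne]3s²3p¹.
Si⁺ loses a lone 3p electron whereas Al⁺ must break into a filled 3s² pair, so IE_2(Al) > IE_2(Si) even though Si has the higher nuclear charge.
Approximate IE_2 values (kJ/mol): Al 1817, P 1907, Si 1577.
Overall IE_2 order: Si < Al < P.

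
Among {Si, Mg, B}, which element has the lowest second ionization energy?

IE_2 is the cost of taking one more electron from the +1 cation: Si⁺ still has 3 valence electrons; Mg⁺ still has 1 valence electron; B⁺ still has 2 valence electrons.
All are still removing valence electrons, so compare the +1 ions as you would atoms: IE_2 generally rises across a period (higher Z_eff) and falls down a group (larger shell), subject to the usual subshell exceptions.
Valence configurations: Si⁺ [Ne]3s²3p¹, Mg⁺ [Ne]3s¹, B⁺ [He]2s².
Tabulated IE_2 (kJ/mol): Si 1577, Mg 1451, B 2427.
Putting it together, IE_2: Mg < Si < B.

Mg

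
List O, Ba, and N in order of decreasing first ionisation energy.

N > O > Ba

N is in period 2, group 15; O is in period 2, group 16; Ba is in period 6, group 2.
Removing the outermost electron gets harder across a period and easier down a group.
Here both period and group differ, so the two effects have to be weighed against each other.
O > Ba: both effects reinforce here, so O is clearly the higher of the two.
N > O: this pair runs against the simple trend — see the exception note.
Note the exception: N has a higher first ionization energy than O, contrary to the simple trend — pairing an electron in O's 2p⁴ costs repulsion energy, so O ionizes more easily than half-filled N (2p³).
Approximate values (kJ/mol): N 1402, O 1314, Ba 503.
So from highest to lowest: N > O > Ba.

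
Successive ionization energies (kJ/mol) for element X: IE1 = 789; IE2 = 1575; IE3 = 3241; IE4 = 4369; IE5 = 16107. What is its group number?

Group 14

Look for the largest jump between consecutive ionization energies: IE5/IE4 ≈ 3.7, far larger than any earlier ratio.
That jump marks the point where a core electron is being removed. So the atom has 4 valence electrons.
A main-group element with 4 valence electrons is in group 14.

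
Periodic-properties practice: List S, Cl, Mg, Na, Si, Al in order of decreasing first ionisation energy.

First ionization energy rises across a period (greater Z_eff holds electrons more tightly) and falls down a group (valence electrons are farther from the nucleus).
All lie in period 3; the across-period trend (first ionization energy increases left to right) applies, with the exception below.
Note the exception: Mg has a higher first ionization energy than Al, contrary to the simple trend — Al's single 3p electron is easier to remove than one from Mg's filled 3s².
Tabulated first ionization energy (kJ/mol): Na 496, Mg 738, Al 578, Si 786, S 1000, Cl 1251.
So from highest to lowest: Cl > S > Si > Mg > Al > Na.

Cl > S > Si > Mg > Al > Na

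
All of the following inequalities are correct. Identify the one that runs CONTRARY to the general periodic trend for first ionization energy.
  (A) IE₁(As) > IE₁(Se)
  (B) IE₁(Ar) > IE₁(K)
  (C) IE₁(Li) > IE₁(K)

The general trend: first ionization energy increases across a period and decreases down a group.
(A) As (period 4, group 15) vs Se (period 4, group 16): the stated order contradicts the simple trend.
(B) Ar (period 3, group 18) vs K (period 4, group 1): the stated order agrees with the simple trend.
(C) Li (period 2, group 1) vs K (period 4, group 1): the stated order agrees with the simple trend.
The exception is (A): Se (4p⁴) ionizes more easily than half-filled As (4p³).

(A)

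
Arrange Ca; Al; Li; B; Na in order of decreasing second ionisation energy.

Consider each +1 ion: Ca⁺ still has 1 valence electron; Al⁺ still has 2 valence electrons; Li⁺ is the bare [He] core; B⁺ still has 2 valence electrons; Na⁺ is the bare [Ne] core.
Pulling an electron out of a noble-gas core costs far more than removing a remaining valence electron, so Na and Li sit at the high end of IE_2.
Valence configurations: Ca⁺ [Ar]4s¹, Al⁺ [Ne]3s², B⁺ [He]2s².
Tabulated IE_2 (kJ/mol): Ca 1145, Al 1817, Li 7298, B 2427, Na 4562.
Overall IE_2 order: Ca < Al < B < Na < Li.

Li > Na > B > Al > Ca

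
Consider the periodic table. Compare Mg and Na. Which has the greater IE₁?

First ionization energy rises across a period (greater Z_eff holds electrons more tightly) and falls down a group (valence electrons are farther from the nucleus).
All lie in period 3, so first ionization energy increases left to right.
So Mg has the greater IE₁ (Mg > Na).

Mg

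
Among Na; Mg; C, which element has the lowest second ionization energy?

IE_2 is the cost of taking one more electron from the +1 cation: Na⁺ is the bare [Ne] core; Mg⁺ still has 1 valence electron; C⁺ still has 3 valence electrons.
Pulling an electron out of a noble-gas core costs far more than removing a remaining valence electron, so Na sits at the high end of IE_2.
Valence configurations: Mg⁺ [Ne]3s¹, C⁺ [He]2s²2p¹.
Approximate IE_2 values (kJ/mol): Na 4562, Mg 1451, C 2353.
So the second ionization energies run Mg < C < Na.

Mg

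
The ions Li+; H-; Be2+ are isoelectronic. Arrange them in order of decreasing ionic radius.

H- > Li+ > Be2+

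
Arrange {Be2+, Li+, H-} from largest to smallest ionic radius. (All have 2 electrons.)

H-, Li+, Be2+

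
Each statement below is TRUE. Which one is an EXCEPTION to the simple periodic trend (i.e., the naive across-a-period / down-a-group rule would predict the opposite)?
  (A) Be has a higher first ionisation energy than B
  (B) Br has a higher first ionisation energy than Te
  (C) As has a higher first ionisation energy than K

(A)

The general trend: first ionisation energy increases across a period and decreases down a group.
(A) Be (period 2, group 2) vs B (period 2, group 13): the stated order contradicts the simple trend.
(B) Br (period 4, group 17) vs Te (period 5, group 16): the stated order agrees with the simple trend.
(C) As (period 4, group 15) vs K (period 4, group 1): the stated order agrees with the simple trend.
The exception is (A): removing B's lone 2p electron is easier than breaking Be's filled 2s².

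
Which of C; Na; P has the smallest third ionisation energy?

P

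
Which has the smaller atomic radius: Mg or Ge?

Ge

Mg is in period 3, group 2; Ge is in period 4, group 14.
Atomic radius shrinks across a period as nuclear charge pulls the same shell inward, and grows down a group as new shells are added.
Here both period and group differ, so the two effects have to be weighed against each other.
Mg > Ge: period and group pull opposite ways; the across-period shift dominates (139 vs 121 pm).
Tabulated atomic radius (pm): Mg 139, Ge 121.
So Ge has the smaller atomic radius (Ge < Mg).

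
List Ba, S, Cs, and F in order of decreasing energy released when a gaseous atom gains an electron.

F is in period 2, group 17; S is in period 3, group 16; Cs is in period 6, group 1; Ba is in period 6, group 2.
Atoms with high Z_eff and room in the valence shell (especially the halogens) have the most exothermic electron affinities.
These span different periods and groups, so the two trends combine.
Cs > Ba: this pair runs against the simple trend — see the exception note.
S > Cs: both effects reinforce here, so S is clearly the higher of the two.
F > S: relative to S, both the across-period and down-group shifts push F's electron affinity up.
Note the exception: Cs has a higher electron affinity than Ba, contrary to the simple trend — adding an electron to Ba (ns²) has to open a new, higher-energy np subshell, which is unfavourable.
For reference (kJ/mol): F 328, S 200, Cs 46, Ba 14.
So from highest to lowest: F > S > Cs > Ba.

F, S, Cs, Ba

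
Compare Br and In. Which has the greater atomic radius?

In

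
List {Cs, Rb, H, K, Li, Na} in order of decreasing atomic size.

Radius decreases left→right (rising Z_eff, same n) and increases top→bottom (higher n).
All are in group 1, so atomic radius increases down the group.
So from largest to smallest: Cs > Rb > K > Na > Li > H.

Cs, Rb, K, Na, Li, H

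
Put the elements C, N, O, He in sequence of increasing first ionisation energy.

C < O < N < He

He is in period 1, group 18; C is in period 2, group 14; N is in period 2, group 15; O is in period 2, group 16.
Removing the outermost electron gets harder across a period and easier down a group.
Here both period and group differ, so the two effects have to be weighed against each other.
O > C: O lies to the right of C in period 2, so the across-period effect alone puts O higher.
N > O: this pair runs against the simple trend — see the exception note.
He > N: both effects reinforce here, so He is clearly the higher of the two.
Note the exception: N has a higher first ionization energy than O, contrary to the simple trend — pairing an electron in O's 2p⁴ costs repulsion energy, so O ionizes more easily than half-filled N (2p³).
Tabulated first ionization energy (kJ/mol): He 2372, C 1086, N 1402, O 1314.
So from lowest to highest: C < O < N < He.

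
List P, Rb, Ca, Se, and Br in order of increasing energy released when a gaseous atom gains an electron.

P is in period 3, group 15; Ca is in period 4, group 2; Se is in period 4, group 16; Br is in period 4, group 17; Rb is in period 5, group 1.
Adding an electron releases more energy for atoms nearer the top right (short of the noble gases).
Here both period and group differ, so the two effects have to be weighed against each other.
Rb > Ca: this pair runs against the simple trend — see the exception note.
P > Rb: relative to Rb, both the across-period and down-group shifts push P's electron affinity up.
Se > P: period and group pull opposite ways; the across-period shift dominates (195 vs 72 kJ/mol).
Br > Se: Br lies to the right of Se in period 4, so the across-period effect alone puts Br higher.
Note the exception: Rb has a higher electron affinity than Ca, contrary to the simple trend — adding an electron to Ca (ns²) has to open a new, higher-energy np subshell, which is unfavourable.
Tabulated electron affinity (kJ/mol): P 72, Ca 2, Se 195, Br 325, Rb 47.
So from lowest to highest: Ca < Rb < P < Se < Br.

Ca < Rb < P < Se < Br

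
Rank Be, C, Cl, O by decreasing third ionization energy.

After 2 electrons have been removed, what remains? Be²⁺ is the bare [He] core; C²⁺ still has 2 valence electrons; Cl²⁺ still has 5 valence electrons; O²⁺ still has 4 valence electrons.
Core electrons are held far more tightly than valence electrons, so Be tops the IE_3 order.
Valence configurations: C²⁺ [He]2s², Cl²⁺ [Ne]3s²3p³, O²⁺ [He]2s²2p².
Tabulated IE_3 (kJ/mol): Be 14849, C 4620, Cl 3822, O 5300.
Overall IE_3 order: Cl < C < O < Be.

Be > O > C > Cl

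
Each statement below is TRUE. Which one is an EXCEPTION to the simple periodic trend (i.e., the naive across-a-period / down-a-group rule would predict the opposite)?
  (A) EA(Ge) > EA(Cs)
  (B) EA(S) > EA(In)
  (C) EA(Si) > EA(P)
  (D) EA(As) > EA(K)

The general trend: electron affinity increases across a period and decreases down a group.
(A) Ge (period 4, group 14) vs Cs (period 6, group 1): the stated order agrees with the simple trend.
(B) S (period 3, group 16) vs In (period 5, group 13): the stated order agrees with the simple trend.
(C) Si (period 3, group 14) vs P (period 3, group 15): the stated order contradicts the simple trend.
(D) As (period 4, group 15) vs K (period 4, group 1): the stated order agrees with the simple trend.
The exception is (C): adding an electron to P's half-filled 3p³ is unfavourable, so Si (3p²) has the more exothermic EA.

(C)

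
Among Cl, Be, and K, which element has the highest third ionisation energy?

Be

The third ionization energy removes an electron from the +2 ion. For each element: Cl²⁺ still has 5 valence electrons; Be²⁺ is the bare [He] core; K²⁺ is already 1 electron into the core.
Core electrons are held far more tightly than valence electrons, so K and Be top the IE_3 order.
The numbers (kJ/mol): Cl 3822, Be 14849, K 4420.
Overall IE_3 order: Cl < K < Be.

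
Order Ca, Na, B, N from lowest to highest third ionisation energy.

B < N < Ca < Na

After 2 electrons have been removed, what remains? Ca²⁺ is the bare [Ar] core; Na²⁺ is already 1 electron into the core; B²⁺ still has 1 valence electron; N²⁺ still has 3 valence electrons.
Core electrons are held far more tightly than valence electrons, so Ca and Na top the IE_3 order.
Valence configurations: B²⁺ [He]2s¹, N²⁺ [He]2s²2p¹.
The numbers (kJ/mol): Ca 4912, Na 6910, B 3660, N 4578.
Overall IE_3 order: B < N < Ca < Na.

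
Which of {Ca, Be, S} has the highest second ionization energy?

The second ionization energy removes an electron from the +1 ion. For each element: Ca⁺ still has 1 valence electron; Be⁺ still has 1 valence electron; S⁺ still has 5 valence electrons.
All are still removing valence electrons, so compare the +1 ions as you would atoms: IE_2 generally rises across a period (higher Z_eff) and falls down a group (larger shell), subject to the usual subshell exceptions.
Valence configurations: Ca⁺ [Ar]4s¹, Be⁺ [He]2s¹, S⁺ [Ne]3s²3p³.
Tabulated IE_2 (kJ/mol): Ca 1145, Be 1757, S 2252.
So the second ionization energies run Ca < Be < S.

S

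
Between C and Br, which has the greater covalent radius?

Br

Radius decreases left→right (rising Z_eff, same n) and increases top→bottom (higher n).
Neither a single period nor a single group — weigh both effects.
Br > C: the two effects oppose for this pair; the down-group effect wins (114 vs 75 pm).
For reference (pm): C 75, Br 114.
So Br has the greater covalent radius (Br > C).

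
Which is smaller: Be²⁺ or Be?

Be²⁺

Forming Be²⁺ removes 2 electrons from Be. Fewer electrons for the same nuclear charge means less shielding and a higher Z_eff on the remaining electrons, and for main-group metals the entire outer shell is lost.
A cation is smaller than its parent atom: Be²⁺ < Be.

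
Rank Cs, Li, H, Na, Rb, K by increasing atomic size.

H is in period 1, group 1; Li is in period 2, group 1; Na is in period 3, group 1; K is in period 4, group 1; Rb is in period 5, group 1; Cs is in period 6, group 1.
Across a period the added protons contract the valence shell; down a group each new principal shell makes the atom larger.
All are in group 1, so atomic radius increases down the group.
So from smallest to largest: H < Li < Na < K < Rb < Cs.

H < Li < Na < K < Rb < Cs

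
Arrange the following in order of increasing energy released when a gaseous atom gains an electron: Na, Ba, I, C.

C is in period 2, group 14; Na is in period 3, group 1; I is in period 5, group 17; Ba is in period 6, group 2.
EA tends to increase across a period and decrease down a group, though the pattern is less regular than for IE or radius.
Here both period and group differ, so the two effects have to be weighed against each other.
Na > Ba: the two effects oppose for this pair; the down-group effect wins (53 vs 14 kJ/mol).
C > Na: both effects reinforce here, so C is clearly the higher of the two.
I > C: period and group pull opposite ways; the across-period shift dominates (295 vs 122 kJ/mol).
For reference (kJ/mol): C 122, Na 53, I 295, Ba 14.
So from lowest to highest: Ba < Na < C < I.

Ba, Na, C, I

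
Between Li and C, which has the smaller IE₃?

The third ionization energy removes an electron from the +2 ion. For each element: Li²⁺ is already 1 electron into the core; C²⁺ still has 2 valence electrons.
Pulling an electron out of a noble-gas core costs far more than removing a remaining valence electron, so Li sits at the high end of IE_3.
The numbers (kJ/mol): Li 11815, C 4620.
Overall IE_3 order: C < Li.

C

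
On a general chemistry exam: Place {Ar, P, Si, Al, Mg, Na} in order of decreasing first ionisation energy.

Na is in period 3, group 1; Mg is in period 3, group 2; Al is in period 3, group 13; Si is in period 3, group 14; P is in period 3, group 15; Ar is in period 3, group 18.
Removing the outermost electron gets harder across a period and easier down a group.
All lie in period 3; the across-period trend (first ionization energy increases left to right) applies, with the exception below.
Note the exception: Mg has a higher first ionization energy than Al, contrary to the simple trend — Al's single 3p electron is easier to remove than one from Mg's filled 3s².
Tabulated first ionization energy (kJ/mol): Na 496, Mg 738, Al 578, Si 786, P 1012, Ar 1521.
So from highest to lowest: Ar > P > Si > Mg > Al > Na.

Ar > P > Si > Mg > Al > Na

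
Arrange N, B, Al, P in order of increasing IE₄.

P, N, Al, B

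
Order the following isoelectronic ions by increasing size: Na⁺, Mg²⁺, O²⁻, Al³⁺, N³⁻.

Al³⁺ < Mg²⁺ < Na⁺ < O²⁻ < N³⁻

All of these have 10 electrons, so size is governed by nuclear charge alone: the more protons, the stronger the pull on the same electron cloud, and the smaller the ion.
Nuclear charges: Al³⁺ (Z=13), Mg²⁺ (Z=12), Na⁺ (Z=11), O²⁻ (Z=8), N³⁻ (Z=7).
Smallest to largest: Al³⁺ < Mg²⁺ < Na⁺ < O²⁻ < N³⁻.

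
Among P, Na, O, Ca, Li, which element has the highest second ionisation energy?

Li

Consider each +1 ion: P⁺ still has 4 valence electrons; Na⁺ is the bare [Ne] core; O⁺ still has 5 valence electrons; Ca⁺ still has 1 valence electron; Li⁺ is the bare [He] core.
Breaking into a closed-shell core is much more expensive than removing a leftover valence electron — Na and Li have the largest IE_2 here.
Valence configurations: P⁺ [Ne]3s²3p², O⁺ [He]2s²2p³, Ca⁺ [Ar]4s¹.
Approximate IE_2 values (kJ/mol): P 1907, Na 4562, O 3388, Ca 1145, Li 7298.
Hence IE_2: Ca < P < O < Na < Li.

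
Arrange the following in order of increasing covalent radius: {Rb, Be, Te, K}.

Atomic radius shrinks across a period as nuclear charge pulls the same shell inward, and grows down a group as new shells are added.
Here both period and group differ, so the two effects have to be weighed against each other.
Te > Be: the two effects oppose for this pair; the down-group effect wins (136 vs 102 pm).
K > Te: the two effects oppose for this pair; the across-period effect wins (196 vs 136 pm).
Rb > K: Rb sits below K in group 1, so the down-group effect alone puts Rb larger.
Approximate values (pm): Be 102, K 196, Rb 210, Te 136.
So from smallest to largest: Be < Te < K < Rb.

Be, Te, K, Rb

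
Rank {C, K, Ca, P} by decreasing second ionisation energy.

K, C, P, Ca

IE_2 is the cost of taking one more electron from the +1 cation: C⁺ still has 3 valence electrons; K⁺ is the bare [Ar] core; Ca⁺ still has 1 valence electron; P⁺ still has 4 valence electrons.
Pulling an electron out of a noble-gas core costs far more than removing a remaining valence electron, so K sits at the high end of IE_2.
Valence configurations: C⁺ [He]2s²2p¹, Ca⁺ [Ar]4s¹, P⁺ [Ne]3s²3p².
Tabulated IE_2 (kJ/mol): C 2353, K 3052, Ca 1145, P 1907.
Hence IE_2: Ca < P < C < K.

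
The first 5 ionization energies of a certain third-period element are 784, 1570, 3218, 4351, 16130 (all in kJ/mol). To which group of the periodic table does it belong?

Look for the largest jump between consecutive ionization energies: IE5/IE4 ≈ 3.7, far larger than any earlier ratio.
That jump marks the point where a core electron is being removed. So the atom has 4 valence electrons.
A main-group element with 4 valence electrons is in group 14.

Group 14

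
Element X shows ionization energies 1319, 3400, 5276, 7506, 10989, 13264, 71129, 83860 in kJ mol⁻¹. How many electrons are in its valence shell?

Look for the largest jump between consecutive ionization energies: IE7/IE6 ≈ 5.4, far larger than any earlier ratio.
That jump marks the point where a core electron is being removed. So the atom has 6 valence electrons.

6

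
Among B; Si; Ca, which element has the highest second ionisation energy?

IE_2 is the cost of taking one more electron from the +1 cation: B⁺ still has 2 valence electrons; Si⁺ still has 3 valence electrons; Ca⁺ still has 1 valence electron.
All are still removing valence electrons, so compare the +1 ions as you would atoms: IE_2 generally rises across a period (higher Z_eff) and falls down a group (larger shell), subject to the usual subshell exceptions.
Valence configurations: B⁺ [He]2s², Si⁺ [Ne]3s²3p¹, Ca⁺ [Ar]4s¹.
The numbers (kJ/mol): B 2427, Si 1577, Ca 1145.
Hence IE_2: Ca < Si < B.

B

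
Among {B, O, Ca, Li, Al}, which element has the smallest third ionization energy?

After 2 electrons have been removed, what remains? B²⁺ still has 1 valence electron; O²⁺ still has 4 valence electrons; Ca²⁺ is the bare [Ar] core; Li²⁺ is already 1 electron into the core; Al²⁺ still has 1 valence electron.
Usually core removal costs more than valence removal, but here the competition is close: a tightly held n=2 valence electron can cost more to remove than an n=3 core electron, so the actual values have to decide it.
Valence configurations: B²⁺ [He]2s¹, O²⁺ [He]2s²2p², Al²⁺ [Ne]3s¹.
The numbers (kJ/mol): B 3660, O 5300, Ca 4912, Li 11815, Al 2745.
So the third ionization energies run Al < B < Ca < O < Li.

Al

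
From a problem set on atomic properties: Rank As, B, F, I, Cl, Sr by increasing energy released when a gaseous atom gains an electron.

B is in period 2, group 13; F is in period 2, group 17; Cl is in period 3, group 17; As is in period 4, group 15; Sr is in period 5, group 2; I is in period 5, group 17.
EA tends to increase across a period and decrease down a group, though the pattern is less regular than for IE or radius.
Here both period and group differ, so the two effects have to be weighed against each other.
B > Sr: both effects reinforce here, so B is clearly the higher of the two.
As > B: period and group pull opposite ways; the across-period shift dominates (78 vs 27 kJ/mol).
I > As: period and group pull opposite ways; the across-period shift dominates (295 vs 78 kJ/mol).
F > I: F sits above I in group 17, so the down-group effect alone puts F higher.
Cl > F: this pair runs against the simple trend — see the exception note.
Note the exception: Cl has a higher electron affinity than F, contrary to the simple trend — F's small 2p subshell makes the incoming electron feel strong e⁻–e⁻ repulsion, so Cl actually releases more energy on gaining an electron.
Tabulated electron affinity (kJ/mol): B 27, F 328, Cl 349, As 78, Sr 5, I 295.
So from lowest to highest: Sr < B < As < I < F < Cl.

Sr, B, As, I, F, Cl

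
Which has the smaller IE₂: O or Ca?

Ca

After 1 electron has been removed, what remains? O⁺ still has 5 valence electrons; Ca⁺ still has 1 valence electron.
All are still removing valence electrons, so compare the +1 ions as you would atoms: IE_2 generally rises across a period (higher Z_eff) and falls down a group (larger shell), subject to the usual subshell exceptions.
Valence configurations: O⁺ [He]2s²2p³, Ca⁺ [Ar]4s¹.
The numbers (kJ/mol): O 3388, Ca 1145.
So the second ionization energies run Ca < O.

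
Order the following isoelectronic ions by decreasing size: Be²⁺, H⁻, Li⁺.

H⁻ > Li⁺ > Be²⁺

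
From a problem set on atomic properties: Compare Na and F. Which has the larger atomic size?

Na

F is in period 2, group 17; Na is in period 3, group 1.
Moving right in a period, electrons are added to the same shell under a stronger nuclear pull, so atoms get smaller; moving down, a new shell is opened and atoms get larger.
Here both period and group differ, so the two effects have to be weighed against each other.
Na > F: relative to F, both the across-period and down-group shifts push Na's atomic radius up.
Tabulated atomic radius (pm): F 64, Na 155.
So Na has the larger atomic size (Na > F).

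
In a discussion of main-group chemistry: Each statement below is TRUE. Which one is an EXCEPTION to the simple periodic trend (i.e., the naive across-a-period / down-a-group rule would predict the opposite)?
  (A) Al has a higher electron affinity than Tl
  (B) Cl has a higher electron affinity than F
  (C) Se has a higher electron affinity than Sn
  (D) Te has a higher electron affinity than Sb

The general trend: electron affinity increases across a period and decreases down a group.
(A) Al (period 3, group 13) vs Tl (period 6, group 13): the stated order agrees with the simple trend.
(B) Cl (period 3, group 17) vs F (period 2, group 17): the stated order contradicts the simple trend.
(C) Se (period 4, group 16) vs Sn (period 5, group 14): the stated order agrees with the simple trend.
(D) Te (period 5, group 16) vs Sb (period 5, group 15): the stated order agrees with the simple trend.
The exception is (B): F's small 2p subshell makes the incoming electron feel strong e⁻–e⁻ repulsion, so Cl actually releases more energy on gaining an electron.

(B)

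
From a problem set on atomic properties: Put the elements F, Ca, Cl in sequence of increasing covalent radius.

Atomic radius shrinks across a period as nuclear charge pulls the same shell inward, and grows down a group as new shells are added.
These span different periods and groups, so the two trends combine.
Cl > F: they share group 17; the group trend gives Cl the larger value.
Ca > Cl: both effects reinforce here, so Ca is clearly the larger of the two.
Approximate values (pm): F 64, Cl 99, Ca 171.
So from smallest to largest: F < Cl < Ca.

F < Cl < Ca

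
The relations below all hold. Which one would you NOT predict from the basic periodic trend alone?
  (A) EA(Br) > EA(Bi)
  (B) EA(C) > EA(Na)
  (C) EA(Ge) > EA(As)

The general trend: electron affinity increases across a period and decreases down a group.
(A) Br (period 4, group 17) vs Bi (period 6, group 15): the stated order agrees with the simple trend.
(B) C (period 2, group 14) vs Na (period 3, group 1): the stated order agrees with the simple trend.
(C) Ge (period 4, group 14) vs As (period 4, group 15): the stated order contradicts the simple trend.
The exception is (C): adding an electron to As's half-filled 4p³ is unfavourable, so Ge (4p²) has the more exothermic EA.

(C)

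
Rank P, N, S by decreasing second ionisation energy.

N, S, P

After 1 electron has been removed, what remains? P⁺ still has 4 valence electrons; N⁺ still has 4 valence electrons; S⁺ still has 5 valence electrons.
All are still removing valence electrons, so compare the +1 ions as you would atoms: IE_2 generally rises across a period (higher Z_eff) and falls down a group (larger shell), subject to the usual subshell exceptions.
Valence configurations: P⁺ [Ne]3s²3p², N⁺ [He]2s²2p², S⁺ [Ne]3s²3p³.
Approximate IE_2 values (kJ/mol): P 1907, N 2856, S 2252.
Overall IE_2 order: P < S < N.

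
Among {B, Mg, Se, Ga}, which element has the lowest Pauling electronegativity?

Mg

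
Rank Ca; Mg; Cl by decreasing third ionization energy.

Mg > Ca > Cl

Consider each +2 ion: Ca²⁺ is the bare [Ar] core; Mg²⁺ is the bare [Ne] core; Cl²⁺ still has 5 valence electrons.
Pulling an electron out of a noble-gas core costs far more than removing a remaining valence electron, so Ca and Mg sit at the high end of IE_3.
The numbers (kJ/mol): Ca 4912, Mg 7733, Cl 3822.
So the third ionization energies run Cl < Ca < Mg.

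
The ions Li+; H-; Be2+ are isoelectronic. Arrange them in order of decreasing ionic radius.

All of these have 2 electrons, so size is governed by nuclear charge alone: the more protons, the stronger the pull on the same electron cloud, and the smaller the ion.
Nuclear charges: Be2+ (Z=4), Li+ (Z=3), H- (Z=1).
Largest to smallest: H- > Li+ > Be2+.

H-, Li+, Be2+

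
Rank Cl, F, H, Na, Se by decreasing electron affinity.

H is in period 1, group 1; F is in period 2, group 17; Na is in period 3, group 1; Cl is in period 3, group 17; Se is in period 4, group 16.
Atoms with high Z_eff and room in the valence shell (especially the halogens) have the most exothermic electron affinities.
These span different periods and groups, so the two trends combine.
H > Na: H sits above Na in group 1, so the down-group effect alone puts H higher.
Se > H: the two effects oppose for this pair; the across-period effect wins (195 vs 73 kJ/mol).
F > Se: relative to Se, both the across-period and down-group shifts push F's electron affinity up.
Cl > F: this pair runs against the simple trend — see the exception note.
Note the exception: Cl has a higher electron affinity than F, contrary to the simple trend — F's small 2p subshell makes the incoming electron feel strong e⁻–e⁻ repulsion, so Cl actually releases more energy on gaining an electron.
Approximate values (kJ/mol): H 73, F 328, Na 53, Cl 349, Se 195.
So from highest to lowest: Cl > F > Se > H > Na.

Cl, F, Se, H, Na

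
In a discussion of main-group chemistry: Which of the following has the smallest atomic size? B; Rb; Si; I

B is in period 2, group 13; Si is in period 3, group 14; Rb is in period 5, group 1; I is in period 5, group 17.
Across a period the added protons contract the valence shell; down a group each new principal shell makes the atom larger.
Neither a single period nor a single group — weigh both effects.
Si > B: the two effects oppose for this pair; the down-group effect wins (116 vs 85 pm).
I > Si: period and group pull opposite ways; the down-group shift dominates (133 vs 116 pm).
Rb > I: Rb lies to the left of I in period 5, so the across-period effect alone puts Rb larger.
Tabulated atomic radius (pm): B 85, Si 116, Rb 210, I 133.
The smallest atomic size among these belongs to B.

B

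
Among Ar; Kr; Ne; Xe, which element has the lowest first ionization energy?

Xe

Ne is in period 2, group 18; Ar is in period 3, group 18; Kr is in period 4, group 18; Xe is in period 5, group 18.
First ionization energy rises across a period (greater Z_eff holds electrons more tightly) and falls down a group (valence electrons are farther from the nucleus).
All are in group 18, so first ionization energy increases up the group.
The lowest first ionization energy among these belongs to Xe.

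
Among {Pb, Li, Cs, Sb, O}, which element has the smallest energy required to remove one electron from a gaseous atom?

Cs

Li is in period 2, group 1; O is in period 2, group 16; Sb is in period 5, group 15; Cs is in period 6, group 1; Pb is in period 6, group 14.
IE₁ increases left→right with effective nuclear charge and decreases top→bottom as the valence shell moves farther out.
Here both period and group differ, so the two effects have to be weighed against each other.
Li > Cs: they share group 1; the group trend gives Li the larger value.
Pb > Li: the two effects oppose for this pair; the across-period effect wins (716 vs 520 kJ/mol).
Sb > Pb: relative to Pb, both the across-period and down-group shifts push Sb's first ionization energy up.
O > Sb: both effects reinforce here, so O is clearly the higher of the two.
For reference (kJ/mol): Li 520, O 1314, Sb 831, Cs 376, Pb 716.
The smallest energy required to remove one electron from a gaseous atom among these belongs to Cs.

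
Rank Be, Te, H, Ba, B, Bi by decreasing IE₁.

IE₁ increases left→right with effective nuclear charge and decreases top→bottom as the valence shell moves farther out.
Neither a single period nor a single group — weigh both effects.
Bi > Ba: Bi lies to the right of Ba in period 6, so the across-period effect alone puts Bi higher.
B > Bi: the two effects oppose for this pair; the down-group effect wins (801 vs 703 kJ/mol).
Te > B: the two effects oppose for this pair; the across-period effect wins (869 vs 801 kJ/mol).
Be > Te: the two effects oppose for this pair; the down-group effect wins (900 vs 869 kJ/mol).
H > Be: period and group pull opposite ways; the down-group shift dominates (1312 vs 900 kJ/mol).
Note the exception: Be has a higher first ionization energy than B, contrary to the simple trend — removing B's lone 2p electron is easier than breaking Be's filled 2s².
Approximate values (kJ/mol): H 1312, Be 900, B 801, Te 869, Ba 503, Bi 703.
So from highest to lowest: H > Be > Te > B > Bi > Ba.

H > Be > Te > B > Bi > Ba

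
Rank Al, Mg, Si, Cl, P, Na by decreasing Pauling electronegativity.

Cl > P > Si > Al > Mg > Na

Na is in period 3, group 1; Mg is in period 3, group 2; Al is in period 3, group 13; Si is in period 3, group 14; P is in period 3, group 15; Cl is in period 3, group 17.
Atoms toward the upper right of the periodic table pull bonding electrons most strongly.
All lie in period 3, so electronegativity increases left to right.
So from highest to lowest: Cl > P > Si > Al > Mg > Na.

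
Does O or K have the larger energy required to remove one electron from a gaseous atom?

O is in period 2, group 16; K is in period 4, group 1.
First ionization energy rises across a period (greater Z_eff holds electrons more tightly) and falls down a group (valence electrons are farther from the nucleus).
Neither a single period nor a single group — weigh both effects.
O > K: both effects reinforce here, so O is clearly the higher of the two.
Tabulated first ionization energy (kJ/mol): O 1314, K 419.
So O has the larger energy required to remove one electron from a gaseous atom (O > K).

O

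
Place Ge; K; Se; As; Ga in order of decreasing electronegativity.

Atoms toward the upper right of the periodic table pull bonding electrons most strongly.
All lie in period 4, so electronegativity increases left to right.
So from highest to lowest: Se > As > Ge > Ga > K.

Se > As > Ge > Ga > K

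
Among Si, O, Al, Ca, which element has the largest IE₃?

After 2 electrons have been removed, what remains? Si²⁺ still has 2 valence electrons; O²⁺ still has 4 valence electrons; Al²⁺ still has 1 valence electron; Ca²⁺ is the bare [Ar] core.
Usually core removal costs more than valence removal, but here the competition is close: a tightly held n=2 valence electron can cost more to remove than an n=3 core electron, so the actual values have to decide it.
Valence configurations: Si²⁺ [Ne]3s², O²⁺ [He]2s²2p², Al²⁺ [Ne]3s¹.
Approximate IE_3 values (kJ/mol): Si 3232, O 5300, Al 2745, Ca 4912.
Hence IE_3: Al < Si < Ca < O.

O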